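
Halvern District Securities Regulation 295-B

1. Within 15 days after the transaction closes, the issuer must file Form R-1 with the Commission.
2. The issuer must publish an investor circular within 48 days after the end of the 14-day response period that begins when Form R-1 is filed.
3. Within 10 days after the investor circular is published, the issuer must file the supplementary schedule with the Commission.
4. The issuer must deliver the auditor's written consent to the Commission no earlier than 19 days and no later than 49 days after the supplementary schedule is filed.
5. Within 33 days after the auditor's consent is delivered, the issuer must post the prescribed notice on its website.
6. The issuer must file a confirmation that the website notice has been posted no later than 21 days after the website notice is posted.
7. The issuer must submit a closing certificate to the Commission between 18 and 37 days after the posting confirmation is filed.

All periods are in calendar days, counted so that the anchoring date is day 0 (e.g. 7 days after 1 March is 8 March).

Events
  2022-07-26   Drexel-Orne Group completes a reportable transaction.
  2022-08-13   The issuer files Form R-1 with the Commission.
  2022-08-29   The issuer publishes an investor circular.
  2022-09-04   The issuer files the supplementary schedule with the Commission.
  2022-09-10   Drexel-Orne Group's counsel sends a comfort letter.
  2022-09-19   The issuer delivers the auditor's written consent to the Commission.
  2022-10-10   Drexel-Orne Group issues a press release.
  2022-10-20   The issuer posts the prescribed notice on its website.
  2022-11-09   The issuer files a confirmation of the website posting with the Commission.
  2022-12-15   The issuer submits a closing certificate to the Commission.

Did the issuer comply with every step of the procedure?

No

(1) due by 2022-07-26 + 15 days = 2022-08-10; done 2022-08-13 — 3 days late.
The procedure was therefore not followed at step 1.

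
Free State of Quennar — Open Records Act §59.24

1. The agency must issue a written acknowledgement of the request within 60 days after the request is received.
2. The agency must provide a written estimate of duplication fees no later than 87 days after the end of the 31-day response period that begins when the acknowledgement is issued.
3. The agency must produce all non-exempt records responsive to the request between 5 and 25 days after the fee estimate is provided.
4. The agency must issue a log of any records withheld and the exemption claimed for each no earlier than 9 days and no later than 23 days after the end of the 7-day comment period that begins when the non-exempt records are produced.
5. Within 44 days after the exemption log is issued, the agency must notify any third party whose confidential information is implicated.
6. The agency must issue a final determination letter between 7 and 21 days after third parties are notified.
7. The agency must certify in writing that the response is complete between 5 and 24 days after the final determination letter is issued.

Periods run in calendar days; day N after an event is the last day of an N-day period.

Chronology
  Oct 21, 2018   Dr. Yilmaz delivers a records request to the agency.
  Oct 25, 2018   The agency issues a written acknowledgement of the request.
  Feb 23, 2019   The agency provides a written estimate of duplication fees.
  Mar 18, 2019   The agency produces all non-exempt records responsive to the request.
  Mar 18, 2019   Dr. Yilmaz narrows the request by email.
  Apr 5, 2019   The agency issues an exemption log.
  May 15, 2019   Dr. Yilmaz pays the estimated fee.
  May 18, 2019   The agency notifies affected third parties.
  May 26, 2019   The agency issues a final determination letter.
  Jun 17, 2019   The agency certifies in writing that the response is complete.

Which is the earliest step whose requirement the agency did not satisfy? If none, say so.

Step 2

Step 1: 60 days after Oct 21, 2018 (when the request is received) is Dec 20, 2018; completed Oct 25, 2018, before the deadline.
Step 2: 87 days after Nov 25, 2018 (end of the 31-day response period, which began when the acknowledgement is issued on Oct 25, 2018) is Feb 20, 2019; done Feb 23, 2019 — 3 days late.
No need to go further; step 2 was not satisfied.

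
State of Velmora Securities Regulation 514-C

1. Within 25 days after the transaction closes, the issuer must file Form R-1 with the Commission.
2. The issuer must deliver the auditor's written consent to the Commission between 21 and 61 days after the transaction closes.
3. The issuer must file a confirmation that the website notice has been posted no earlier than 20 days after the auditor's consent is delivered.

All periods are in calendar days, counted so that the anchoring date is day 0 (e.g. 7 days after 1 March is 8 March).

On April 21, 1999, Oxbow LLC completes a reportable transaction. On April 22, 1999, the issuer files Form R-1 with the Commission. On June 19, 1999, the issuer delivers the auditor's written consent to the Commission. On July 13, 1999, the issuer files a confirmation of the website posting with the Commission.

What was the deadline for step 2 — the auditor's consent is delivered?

Step 2 runs from April 21, 1999, when the transaction closes. The window is 21–61 days after April 21, 1999; it closes on June 21, 1999.

June 21, 1999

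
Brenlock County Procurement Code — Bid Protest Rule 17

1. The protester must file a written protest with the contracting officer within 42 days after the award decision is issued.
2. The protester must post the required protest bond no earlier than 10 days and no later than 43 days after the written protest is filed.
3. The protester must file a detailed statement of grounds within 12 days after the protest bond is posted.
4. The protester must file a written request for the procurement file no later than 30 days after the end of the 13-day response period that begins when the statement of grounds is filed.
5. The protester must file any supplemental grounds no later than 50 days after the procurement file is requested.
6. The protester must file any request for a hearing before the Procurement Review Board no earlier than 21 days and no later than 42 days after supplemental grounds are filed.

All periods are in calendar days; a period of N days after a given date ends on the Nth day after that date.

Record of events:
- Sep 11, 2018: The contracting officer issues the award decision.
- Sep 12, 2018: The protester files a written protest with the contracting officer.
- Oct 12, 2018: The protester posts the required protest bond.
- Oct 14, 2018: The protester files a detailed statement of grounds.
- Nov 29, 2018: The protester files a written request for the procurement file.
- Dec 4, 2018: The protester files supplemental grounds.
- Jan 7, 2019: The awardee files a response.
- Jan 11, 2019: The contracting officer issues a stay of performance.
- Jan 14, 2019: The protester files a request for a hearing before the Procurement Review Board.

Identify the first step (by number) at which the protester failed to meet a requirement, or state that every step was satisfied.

(1) due by Sep 11, 2018 + 42 days = Oct 23, 2018; completed Sep 12, 2018, before the deadline.
(2) the permitted window runs from Sep 12, 2018 + 10 = Sep 22, 2018 to Sep 12, 2018 + 43 = Oct 25, 2018; done Oct 12, 2018, which is between those dates.
(3) due by Oct 12, 2018 + 12 days = Oct 24, 2018; done Oct 14, 2018 — timely.
(4) due by Oct 27, 2018 + 30 days = Nov 26, 2018; done Nov 29, 2018 — 3 days late.

Step 4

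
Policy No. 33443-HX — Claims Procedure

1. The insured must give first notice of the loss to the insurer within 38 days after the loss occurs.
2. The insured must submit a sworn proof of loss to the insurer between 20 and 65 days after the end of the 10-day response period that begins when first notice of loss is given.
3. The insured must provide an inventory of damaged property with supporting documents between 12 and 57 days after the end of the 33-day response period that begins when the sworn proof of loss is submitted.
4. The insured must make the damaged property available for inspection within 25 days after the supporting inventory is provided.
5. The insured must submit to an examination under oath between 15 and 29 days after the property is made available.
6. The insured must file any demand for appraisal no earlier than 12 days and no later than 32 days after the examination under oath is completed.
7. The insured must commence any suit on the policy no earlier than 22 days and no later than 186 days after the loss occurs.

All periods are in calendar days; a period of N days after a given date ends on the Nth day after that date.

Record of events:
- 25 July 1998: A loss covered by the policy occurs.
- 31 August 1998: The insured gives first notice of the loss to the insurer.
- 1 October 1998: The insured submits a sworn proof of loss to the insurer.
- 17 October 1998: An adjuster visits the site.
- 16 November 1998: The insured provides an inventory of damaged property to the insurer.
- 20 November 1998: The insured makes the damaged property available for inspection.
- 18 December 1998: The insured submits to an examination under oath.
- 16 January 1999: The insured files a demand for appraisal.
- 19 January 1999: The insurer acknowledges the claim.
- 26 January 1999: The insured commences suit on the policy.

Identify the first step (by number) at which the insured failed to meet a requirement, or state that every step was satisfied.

Step 1 — counting 38 days from 25 July 1998 (when the loss occurs) gives a deadline of 1 September 1998; completed 31 August 1998, before the deadline.
Step 2 — 20 and 65 days from 10 September 1998 (end of the 10-day response period, which began when first notice of loss is given on 31 August 1998) are 30 September 1998 and 14 November 1998 respectively; 1 October 1998 falls inside that range.
Step 3 — 12 and 57 days from 3 November 1998 (end of the 33-day response period, which began when the sworn proof of loss is submitted on 1 October 1998) are 15 November 1998 and 30 December 1998 respectively; 16 November 1998 falls inside that range.
Step 4 — counting 25 days from 16 November 1998 (when the supporting inventory is provided) gives a deadline of 11 December 1998; 20 November 1998 is within that limit.
Step 5 — 15 and 29 days from 20 November 1998 (when the property is made available) are 5 December 1998 and 19 December 1998 respectively; 18 December 1998 falls inside that range.
Step 6 — 12 and 32 days from 18 December 1998 (when the examination under oath is completed) are 30 December 1998 and 19 January 1999 respectively; 16 January 1999 falls inside that range.
Step 7 — 22 and 186 days from 25 July 1998 (when the loss occurs) are 16 August 1998 and 27 January 1999 respectively; done 26 January 1999 — within the window.

None — every step was satisfied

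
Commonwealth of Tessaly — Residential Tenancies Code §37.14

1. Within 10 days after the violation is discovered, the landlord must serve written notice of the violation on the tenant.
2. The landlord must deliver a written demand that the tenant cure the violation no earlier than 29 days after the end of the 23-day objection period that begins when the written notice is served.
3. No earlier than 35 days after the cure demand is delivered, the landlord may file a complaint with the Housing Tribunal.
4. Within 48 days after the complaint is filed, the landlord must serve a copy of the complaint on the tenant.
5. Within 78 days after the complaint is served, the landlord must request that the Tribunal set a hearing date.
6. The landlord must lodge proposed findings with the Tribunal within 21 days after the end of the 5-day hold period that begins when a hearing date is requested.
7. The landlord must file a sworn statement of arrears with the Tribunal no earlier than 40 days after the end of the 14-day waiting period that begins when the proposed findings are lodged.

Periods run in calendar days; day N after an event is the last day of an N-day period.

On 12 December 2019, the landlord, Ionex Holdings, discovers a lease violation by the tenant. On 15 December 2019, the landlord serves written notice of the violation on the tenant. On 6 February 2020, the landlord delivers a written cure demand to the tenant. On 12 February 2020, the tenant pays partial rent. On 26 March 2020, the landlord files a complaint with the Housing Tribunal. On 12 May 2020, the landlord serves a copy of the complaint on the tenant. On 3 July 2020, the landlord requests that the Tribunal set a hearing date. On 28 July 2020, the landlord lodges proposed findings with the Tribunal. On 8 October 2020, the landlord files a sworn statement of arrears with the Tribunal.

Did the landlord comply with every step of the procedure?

Yes

Step 1 — counting 10 days from 12 December 2019 (when the violation is discovered) gives a deadline of 22 December 2019; done 15 December 2019 — timely.
Step 2 — must wait 29 days from 7 January 2020 (end of the 23-day objection period, which began when the written notice is served on 15 December 2019), so not before 5 February 2020; done 6 February 2020, after the minimum wait.
Step 3 — must wait 35 days from 6 February 2020 (when the cure demand is delivered), so not before 12 March 2020; done 26 March 2020 — permitted.
Step 4 — counting 48 days from 26 March 2020 (when the complaint is filed) gives a deadline of 13 May 2020; 12 May 2020 is within that limit.
Step 5 — counting 78 days from 12 May 2020 (when the complaint is served) gives a deadline of 29 July 2020; 3 July 2020 is within that limit.
Step 6 — counting 21 days from 8 July 2020 (end of the 5-day hold period, which began when a hearing date is requested on 3 July 2020) gives a deadline of 29 July 2020; 28 July 2020 is within that limit.
Step 7 — must wait 40 days from 11 August 2020 (end of the 14-day waiting period, which began when the proposed findings are lodged on 28 July 2020), so not before 20 September 2020; done 8 October 2020, after the minimum wait.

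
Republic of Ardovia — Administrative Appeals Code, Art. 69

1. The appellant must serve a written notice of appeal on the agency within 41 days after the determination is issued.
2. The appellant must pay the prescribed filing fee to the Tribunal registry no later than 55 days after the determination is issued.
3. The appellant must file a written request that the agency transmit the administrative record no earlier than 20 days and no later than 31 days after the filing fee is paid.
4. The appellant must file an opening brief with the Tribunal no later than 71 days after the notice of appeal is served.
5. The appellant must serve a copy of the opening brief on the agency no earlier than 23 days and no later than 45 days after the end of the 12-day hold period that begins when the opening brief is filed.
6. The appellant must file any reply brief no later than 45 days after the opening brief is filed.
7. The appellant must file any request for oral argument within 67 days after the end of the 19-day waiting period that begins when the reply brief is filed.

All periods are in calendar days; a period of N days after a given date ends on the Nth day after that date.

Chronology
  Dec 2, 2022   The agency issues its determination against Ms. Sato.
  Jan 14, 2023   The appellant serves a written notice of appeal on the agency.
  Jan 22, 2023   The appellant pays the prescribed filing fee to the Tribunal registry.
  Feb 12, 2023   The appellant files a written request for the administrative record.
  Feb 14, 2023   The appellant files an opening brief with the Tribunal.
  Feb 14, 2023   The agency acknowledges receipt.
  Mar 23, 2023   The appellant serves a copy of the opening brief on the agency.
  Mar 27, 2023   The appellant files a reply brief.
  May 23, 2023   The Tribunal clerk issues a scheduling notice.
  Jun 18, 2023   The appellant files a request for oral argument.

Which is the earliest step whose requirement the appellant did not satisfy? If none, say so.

Step 1: 41 days after Dec 2, 2022 (when the determination is issued) is Jan 12, 2023; Jan 14, 2023 misses that deadline by 2 days.
The analysis stops there.

Step 1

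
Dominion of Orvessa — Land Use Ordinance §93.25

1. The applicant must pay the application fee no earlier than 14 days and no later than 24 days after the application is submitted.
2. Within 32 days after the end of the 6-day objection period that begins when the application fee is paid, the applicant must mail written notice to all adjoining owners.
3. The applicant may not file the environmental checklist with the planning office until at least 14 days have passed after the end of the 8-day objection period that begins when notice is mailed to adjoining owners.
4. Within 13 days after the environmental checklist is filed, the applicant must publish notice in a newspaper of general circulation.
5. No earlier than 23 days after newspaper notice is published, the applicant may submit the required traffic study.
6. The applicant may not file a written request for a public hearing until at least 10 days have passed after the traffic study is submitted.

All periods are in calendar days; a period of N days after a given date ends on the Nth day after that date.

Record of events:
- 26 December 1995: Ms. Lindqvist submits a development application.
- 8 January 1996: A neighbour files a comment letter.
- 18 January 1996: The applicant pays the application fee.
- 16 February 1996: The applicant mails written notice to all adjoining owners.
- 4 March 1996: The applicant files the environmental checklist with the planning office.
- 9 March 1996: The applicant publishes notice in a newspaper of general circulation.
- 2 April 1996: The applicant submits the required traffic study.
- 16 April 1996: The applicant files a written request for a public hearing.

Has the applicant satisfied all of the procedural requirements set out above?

Step 1: the window is 14–24 days after 26 December 1995 (when the application is submitted), so 9 January 1996 through 19 January 1996; done 18 January 1996, which is between those dates.
Step 2: 32 days after 24 January 1996 (end of the 6-day objection period, which began when the application fee is paid on 18 January 1996) is 25 February 1996; done 16 February 1996 — timely.
Step 3: the earliest permitted date is 14 days after 24 February 1996 (end of the 8-day objection period, which began when notice is mailed to adjoining owners on 16 February 1996), i.e. 9 March 1996; 4 March 1996 is 5 days before the earliest permitted date.
No need to go further; step 3 was not satisfied.

No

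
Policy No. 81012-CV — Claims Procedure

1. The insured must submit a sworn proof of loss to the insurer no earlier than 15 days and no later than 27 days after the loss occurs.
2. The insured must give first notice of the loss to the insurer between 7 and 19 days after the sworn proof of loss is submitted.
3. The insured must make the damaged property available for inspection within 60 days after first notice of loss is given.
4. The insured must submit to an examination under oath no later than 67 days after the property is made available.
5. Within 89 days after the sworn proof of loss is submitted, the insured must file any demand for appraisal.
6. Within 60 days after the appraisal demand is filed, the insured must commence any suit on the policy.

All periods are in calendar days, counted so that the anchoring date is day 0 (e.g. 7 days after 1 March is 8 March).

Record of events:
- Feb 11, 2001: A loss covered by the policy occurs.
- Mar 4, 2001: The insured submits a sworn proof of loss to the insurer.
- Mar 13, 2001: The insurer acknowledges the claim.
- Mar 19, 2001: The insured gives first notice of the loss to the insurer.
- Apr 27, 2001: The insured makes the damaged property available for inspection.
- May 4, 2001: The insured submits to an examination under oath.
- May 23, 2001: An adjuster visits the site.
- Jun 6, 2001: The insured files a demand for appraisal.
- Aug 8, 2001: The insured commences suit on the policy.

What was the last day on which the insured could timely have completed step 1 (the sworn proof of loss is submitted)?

Step 1 runs from Feb 11, 2001, when the loss occurs. The window is 15–27 days after Feb 11, 2001; it closes on Mar 10, 2001.

Mar 10, 2001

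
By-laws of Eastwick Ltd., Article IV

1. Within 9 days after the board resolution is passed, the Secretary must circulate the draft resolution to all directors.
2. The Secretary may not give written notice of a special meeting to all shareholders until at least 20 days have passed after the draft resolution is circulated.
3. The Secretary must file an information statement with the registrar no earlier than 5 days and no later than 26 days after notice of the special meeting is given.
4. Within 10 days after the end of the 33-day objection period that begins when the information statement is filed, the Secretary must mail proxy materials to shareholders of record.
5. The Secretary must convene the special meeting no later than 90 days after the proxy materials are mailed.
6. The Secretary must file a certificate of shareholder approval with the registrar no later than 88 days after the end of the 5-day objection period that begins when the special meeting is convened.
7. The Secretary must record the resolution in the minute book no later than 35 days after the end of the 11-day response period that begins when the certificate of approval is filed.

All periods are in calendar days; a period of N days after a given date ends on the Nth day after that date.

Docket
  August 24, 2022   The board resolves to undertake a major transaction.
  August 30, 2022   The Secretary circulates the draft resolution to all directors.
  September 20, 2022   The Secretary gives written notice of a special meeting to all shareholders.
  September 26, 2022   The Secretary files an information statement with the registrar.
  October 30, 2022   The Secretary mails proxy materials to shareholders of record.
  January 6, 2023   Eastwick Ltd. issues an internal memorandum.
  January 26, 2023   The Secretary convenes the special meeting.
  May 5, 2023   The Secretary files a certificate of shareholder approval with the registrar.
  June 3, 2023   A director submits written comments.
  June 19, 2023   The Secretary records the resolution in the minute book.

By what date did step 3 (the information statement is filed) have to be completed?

Step 3 runs from September 20, 2022, when notice of the special meeting is given. The window is 5–26 days after September 20, 2022; it closes on October 16, 2022.

October 16, 2022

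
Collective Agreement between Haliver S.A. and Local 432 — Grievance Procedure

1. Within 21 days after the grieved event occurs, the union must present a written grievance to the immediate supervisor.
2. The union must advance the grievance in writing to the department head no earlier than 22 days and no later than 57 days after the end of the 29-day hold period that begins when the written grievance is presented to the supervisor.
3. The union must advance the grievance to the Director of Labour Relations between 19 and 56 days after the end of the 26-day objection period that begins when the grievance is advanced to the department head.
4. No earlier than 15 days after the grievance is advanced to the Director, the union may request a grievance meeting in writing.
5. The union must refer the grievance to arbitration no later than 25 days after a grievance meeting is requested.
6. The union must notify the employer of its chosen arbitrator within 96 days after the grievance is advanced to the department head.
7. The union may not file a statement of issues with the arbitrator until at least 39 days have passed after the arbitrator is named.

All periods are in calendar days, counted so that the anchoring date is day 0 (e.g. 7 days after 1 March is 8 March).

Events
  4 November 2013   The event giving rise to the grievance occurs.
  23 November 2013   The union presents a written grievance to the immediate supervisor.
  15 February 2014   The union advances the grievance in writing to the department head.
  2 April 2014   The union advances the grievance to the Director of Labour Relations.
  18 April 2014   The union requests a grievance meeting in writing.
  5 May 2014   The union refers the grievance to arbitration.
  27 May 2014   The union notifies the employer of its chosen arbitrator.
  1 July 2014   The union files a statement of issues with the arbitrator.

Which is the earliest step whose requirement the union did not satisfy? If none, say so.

Step 1: 21 days after 4 November 2013 (when the grieved event occurs) is 25 November 2013; done 23 November 2013 — timely.
Step 2: the window is 22–57 days after 22 December 2013 (end of the 29-day hold period, which began when the written grievance is presented to the supervisor on 23 November 2013), so 13 January 2014 through 17 February 2014; done 15 February 2014 — within the window.
Step 3: the window is 19–56 days after 13 March 2014 (end of the 26-day objection period, which began when the grievance is advanced to the department head on 15 February 2014), so 1 April 2014 through 8 May 2014; done 2 April 2014 — within the window.
Step 4: the earliest permitted date is 15 days after 2 April 2014 (when the grievance is advanced to the Director), i.e. 17 April 2014; done 18 April 2014 — permitted.
Step 5: 25 days after 18 April 2014 (when a grievance meeting is requested) is 13 May 2014; 5 May 2014 is within that limit.
Step 6: 96 days after 15 February 2014 (when the grievance is advanced to the department head) is 22 May 2014; 27 May 2014 misses that deadline by 5 days.

Step 6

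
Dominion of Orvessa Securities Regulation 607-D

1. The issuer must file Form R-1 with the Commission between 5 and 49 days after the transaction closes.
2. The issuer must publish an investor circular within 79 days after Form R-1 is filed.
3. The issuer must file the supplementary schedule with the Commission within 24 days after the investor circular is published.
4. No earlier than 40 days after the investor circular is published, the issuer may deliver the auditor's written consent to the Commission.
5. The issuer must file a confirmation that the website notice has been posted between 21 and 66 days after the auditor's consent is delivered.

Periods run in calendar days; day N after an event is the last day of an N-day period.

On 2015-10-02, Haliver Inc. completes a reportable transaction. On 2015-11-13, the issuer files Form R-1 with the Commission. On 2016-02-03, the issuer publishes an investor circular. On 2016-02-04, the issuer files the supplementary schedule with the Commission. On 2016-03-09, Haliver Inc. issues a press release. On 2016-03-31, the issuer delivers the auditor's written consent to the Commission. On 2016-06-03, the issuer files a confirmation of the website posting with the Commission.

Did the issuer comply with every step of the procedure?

No

(1) the permitted window runs from 2015-10-02 + 5 = 2015-10-07 to 2015-10-02 + 49 = 2015-11-20; done 2015-11-13 — within the window.
(2) due by 2015-11-13 + 79 days = 2016-01-31; not done until 2016-02-03, 3 days after the deadline.
The analysis stops there.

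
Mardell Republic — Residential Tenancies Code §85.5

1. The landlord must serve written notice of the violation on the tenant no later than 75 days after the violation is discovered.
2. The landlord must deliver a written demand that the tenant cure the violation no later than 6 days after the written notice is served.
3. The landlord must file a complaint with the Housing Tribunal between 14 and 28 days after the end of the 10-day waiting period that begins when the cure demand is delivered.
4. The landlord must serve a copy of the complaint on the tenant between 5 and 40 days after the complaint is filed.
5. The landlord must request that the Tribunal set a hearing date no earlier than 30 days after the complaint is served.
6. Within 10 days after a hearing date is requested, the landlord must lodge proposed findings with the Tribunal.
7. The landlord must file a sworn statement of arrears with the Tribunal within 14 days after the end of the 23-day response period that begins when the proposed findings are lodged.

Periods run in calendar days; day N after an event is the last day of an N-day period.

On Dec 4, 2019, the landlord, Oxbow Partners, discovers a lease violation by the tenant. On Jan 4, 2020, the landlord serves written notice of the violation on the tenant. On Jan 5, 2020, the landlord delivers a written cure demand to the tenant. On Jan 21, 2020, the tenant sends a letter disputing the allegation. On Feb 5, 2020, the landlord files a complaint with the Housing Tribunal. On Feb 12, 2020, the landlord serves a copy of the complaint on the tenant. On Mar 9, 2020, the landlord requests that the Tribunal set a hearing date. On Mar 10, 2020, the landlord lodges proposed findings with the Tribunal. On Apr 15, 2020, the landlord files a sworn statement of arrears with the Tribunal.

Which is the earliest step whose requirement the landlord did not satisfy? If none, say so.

Step 5

Step 1: 75 days after Dec 4, 2019 (when the violation is discovered) is Feb 17, 2020; completed Jan 4, 2020, before the deadline.
Step 2: 6 days after Jan 4, 2020 (when the written notice is served) is Jan 10, 2020; completed Jan 5, 2020, before the deadline.
Step 3: the window is 14–28 days after Jan 15, 2020 (end of the 10-day waiting period, which began when the cure demand is delivered on Jan 5, 2020), so Jan 29, 2020 through Feb 12, 2020; done Feb 5, 2020 — within the window.
Step 4: the window is 5–40 days after Feb 5, 2020 (when the complaint is filed), so Feb 10, 2020 through Mar 16, 2020; Feb 12, 2020 falls inside that range.
Step 5: the earliest permitted date is 30 days after Feb 12, 2020 (when the complaint is served), i.e. Mar 13, 2020; done Mar 9, 2020 — 4 days too early.
Later steps need not be reached.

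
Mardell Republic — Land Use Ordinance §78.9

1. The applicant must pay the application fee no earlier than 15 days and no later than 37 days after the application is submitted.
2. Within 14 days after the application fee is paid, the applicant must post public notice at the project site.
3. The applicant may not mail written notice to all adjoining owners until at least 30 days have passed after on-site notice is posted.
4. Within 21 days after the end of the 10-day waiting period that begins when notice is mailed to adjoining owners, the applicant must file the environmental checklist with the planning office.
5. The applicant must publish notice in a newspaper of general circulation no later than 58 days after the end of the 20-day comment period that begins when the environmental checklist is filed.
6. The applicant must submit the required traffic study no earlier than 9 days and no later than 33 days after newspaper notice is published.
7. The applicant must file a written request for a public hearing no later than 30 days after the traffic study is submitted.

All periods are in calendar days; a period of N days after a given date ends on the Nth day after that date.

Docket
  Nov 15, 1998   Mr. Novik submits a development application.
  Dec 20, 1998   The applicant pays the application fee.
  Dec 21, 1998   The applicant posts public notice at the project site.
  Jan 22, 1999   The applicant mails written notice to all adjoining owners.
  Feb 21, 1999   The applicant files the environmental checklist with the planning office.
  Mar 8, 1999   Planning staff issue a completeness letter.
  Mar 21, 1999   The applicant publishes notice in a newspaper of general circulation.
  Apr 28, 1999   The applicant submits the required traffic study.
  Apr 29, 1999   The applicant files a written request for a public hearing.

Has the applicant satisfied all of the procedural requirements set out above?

Step 1 — 15 and 37 days from Nov 15, 1998 (when the application is submitted) are Nov 30, 1998 and Dec 22, 1998 respectively; Dec 20, 1998 falls inside that range.
Step 2 — counting 14 days from Dec 20, 1998 (when the application fee is paid) gives a deadline of Jan 3, 1999; done Dec 21, 1998 — timely.
Step 3 — must wait 30 days from Dec 21, 1998 (when on-site notice is posted), so not before Jan 20, 1999; Jan 22, 1999 is on or after that date.
Step 4 — counting 21 days from Feb 1, 1999 (end of the 10-day waiting period, which began when notice is mailed to adjoining owners on Jan 22, 1999) gives a deadline of Feb 22, 1999; completed Feb 21, 1999, before the deadline.
Step 5 — counting 58 days from Mar 13, 1999 (end of the 20-day comment period, which began when the environmental checklist is filed on Feb 21, 1999) gives a deadline of May 10, 1999; completed Mar 21, 1999, before the deadline.
Step 6 — 9 and 33 days from Mar 21, 1999 (when newspaper notice is published) are Mar 30, 1999 and Apr 23, 1999 respectively; done Apr 28, 1999 — 5 days after the window closed.
The analysis stops there.

No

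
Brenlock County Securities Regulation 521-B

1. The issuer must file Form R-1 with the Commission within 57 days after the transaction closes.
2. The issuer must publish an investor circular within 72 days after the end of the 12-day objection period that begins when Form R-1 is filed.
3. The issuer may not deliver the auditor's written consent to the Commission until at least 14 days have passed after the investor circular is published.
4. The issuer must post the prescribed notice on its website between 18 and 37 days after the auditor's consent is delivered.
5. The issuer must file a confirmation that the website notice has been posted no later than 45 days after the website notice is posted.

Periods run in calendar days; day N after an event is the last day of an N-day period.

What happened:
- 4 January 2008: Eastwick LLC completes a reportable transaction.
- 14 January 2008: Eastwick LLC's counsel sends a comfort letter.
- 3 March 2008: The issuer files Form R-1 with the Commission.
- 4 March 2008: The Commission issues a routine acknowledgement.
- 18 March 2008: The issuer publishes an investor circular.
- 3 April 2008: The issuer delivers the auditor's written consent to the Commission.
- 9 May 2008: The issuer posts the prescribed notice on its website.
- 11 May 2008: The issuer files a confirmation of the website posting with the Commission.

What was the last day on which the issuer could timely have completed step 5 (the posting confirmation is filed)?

Step 5 runs from 9 May 2008, when the website notice is posted. 45 days after 9 May 2008 is 23 June 2008.

23 June 2008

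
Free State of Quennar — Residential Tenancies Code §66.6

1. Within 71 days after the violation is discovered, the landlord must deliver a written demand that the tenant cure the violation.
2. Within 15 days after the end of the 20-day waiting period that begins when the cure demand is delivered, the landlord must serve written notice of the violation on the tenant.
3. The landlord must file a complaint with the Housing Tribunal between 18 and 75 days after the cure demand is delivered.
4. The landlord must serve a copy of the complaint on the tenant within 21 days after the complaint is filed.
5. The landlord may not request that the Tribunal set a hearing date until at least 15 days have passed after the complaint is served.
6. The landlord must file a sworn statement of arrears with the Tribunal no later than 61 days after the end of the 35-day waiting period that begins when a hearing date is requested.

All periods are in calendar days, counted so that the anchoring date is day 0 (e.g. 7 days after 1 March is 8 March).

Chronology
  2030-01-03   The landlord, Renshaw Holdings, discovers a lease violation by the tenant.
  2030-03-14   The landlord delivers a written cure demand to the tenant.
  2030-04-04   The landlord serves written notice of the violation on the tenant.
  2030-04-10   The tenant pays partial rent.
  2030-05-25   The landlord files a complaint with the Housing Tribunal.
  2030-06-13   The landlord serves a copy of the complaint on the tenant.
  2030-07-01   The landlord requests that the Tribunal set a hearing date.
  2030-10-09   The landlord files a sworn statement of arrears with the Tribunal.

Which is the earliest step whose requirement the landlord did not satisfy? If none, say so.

Step 1: 71 days after 2030-01-03 (when the violation is discovered) is 2030-03-15; done 2030-03-14 — timely.
Step 2: 15 days after 2030-04-03 (end of the 20-day waiting period, which began when the cure demand is delivered on 2030-03-14) is 2030-04-18; completed 2030-04-04, before the deadline.
Step 3: the window is 18–75 days after 2030-03-14 (when the cure demand is delivered), so 2030-04-01 through 2030-05-28; done 2030-05-25, which is between those dates.
Step 4: 21 days after 2030-05-25 (when the complaint is filed) is 2030-06-15; completed 2030-06-13, before the deadline.
Step 5: the earliest permitted date is 15 days after 2030-06-13 (when the complaint is served), i.e. 2030-06-28; done 2030-07-01, after the minimum wait.
Step 6: 61 days after 2030-08-05 (end of the 35-day waiting period, which began when a hearing date is requested on 2030-07-01) is 2030-10-05; 2030-10-09 misses that deadline by 4 days.

Step 6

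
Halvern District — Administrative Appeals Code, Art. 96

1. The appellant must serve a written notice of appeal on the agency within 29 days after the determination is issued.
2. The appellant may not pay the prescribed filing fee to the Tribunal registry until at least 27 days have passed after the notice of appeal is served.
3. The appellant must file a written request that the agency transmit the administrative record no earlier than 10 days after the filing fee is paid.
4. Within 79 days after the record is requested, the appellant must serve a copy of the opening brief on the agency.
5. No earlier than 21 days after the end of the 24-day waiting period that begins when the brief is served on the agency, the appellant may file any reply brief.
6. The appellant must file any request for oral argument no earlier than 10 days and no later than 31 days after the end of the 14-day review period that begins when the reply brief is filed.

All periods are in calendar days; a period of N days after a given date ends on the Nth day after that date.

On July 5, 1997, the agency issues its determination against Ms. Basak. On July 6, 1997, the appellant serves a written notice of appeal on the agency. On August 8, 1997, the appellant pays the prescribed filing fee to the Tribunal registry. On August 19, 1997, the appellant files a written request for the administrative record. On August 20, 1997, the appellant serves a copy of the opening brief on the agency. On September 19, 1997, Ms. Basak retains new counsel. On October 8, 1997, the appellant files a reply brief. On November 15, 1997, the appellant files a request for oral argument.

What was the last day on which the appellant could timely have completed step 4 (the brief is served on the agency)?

Step 4 runs from August 19, 1997, when the record is requested. 79 days after August 19, 1997 is November 6, 1997.

November 6, 1997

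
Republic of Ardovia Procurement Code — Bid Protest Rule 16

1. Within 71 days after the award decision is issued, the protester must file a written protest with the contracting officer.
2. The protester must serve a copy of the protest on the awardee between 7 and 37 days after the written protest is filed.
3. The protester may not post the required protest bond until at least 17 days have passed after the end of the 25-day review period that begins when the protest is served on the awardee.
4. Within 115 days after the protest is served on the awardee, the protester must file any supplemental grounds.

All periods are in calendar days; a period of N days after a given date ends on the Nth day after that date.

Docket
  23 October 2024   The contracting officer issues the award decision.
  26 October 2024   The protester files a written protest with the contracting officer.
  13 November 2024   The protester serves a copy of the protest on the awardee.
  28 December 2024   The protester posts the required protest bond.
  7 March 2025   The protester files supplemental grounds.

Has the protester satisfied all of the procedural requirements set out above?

Yes

(1) due by 23 October 2024 + 71 days = 2 January 2025; 26 October 2024 is within that limit.
(2) the permitted window runs from 26 October 2024 + 7 = 2 November 2024 to 26 October 2024 + 37 = 2 December 2024; done 13 November 2024 — within the window.
(3) permitted from 8 December 2024 + 17 days = 25 December 2024 onward; done 28 December 2024, after the minimum wait.
(4) due by 13 November 2024 + 115 days = 8 March 2025; 7 March 2025 is within that limit.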